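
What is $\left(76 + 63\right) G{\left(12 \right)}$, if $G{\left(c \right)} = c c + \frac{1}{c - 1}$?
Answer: $\frac{220315}{11} \approx 20029.0$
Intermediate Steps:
$G{\left(c \right)} = c^{2} + \frac{1}{-1 + c}$
$\left(76 + 63\right) G{\left(12 \right)} = \left(76 + 63\right) \frac{1 + 12^{3} - 12^{2}}{-1 + 12} = 139 \frac{1 + 1728 - 144}{11} = 139 \cdot \frac{1}{11} \cdot 1585 = 139 \cdot \frac{1585}{11} = \frac{220315}{11}$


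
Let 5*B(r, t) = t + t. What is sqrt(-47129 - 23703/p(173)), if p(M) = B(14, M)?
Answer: I*sqrt(5683101554)/346 ≈ 217.88*I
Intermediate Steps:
B(r, t) = 2*t/5 (B(r, t) = (t + t)/5 = (2*t)/5 = 2*t/5)
p(M) = 2*M/5
sqrt(-47129 - 23703/p(173)) = sqrt(-47129 - 23703/((2/5)*173)) = sqrt(-47129 - 23703/346/5) = sqrt(-47129 - 23703*5/346) = sqrt(-47129 - 118515/346) = sqrt(-16425149/346) = I*sqrt(5683101554)/346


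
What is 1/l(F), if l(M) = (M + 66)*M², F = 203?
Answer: 1/11085221 ≈ 9.0210e-8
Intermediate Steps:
l(M) = M²*(66 + M) (l(M) = (66 + M)*M² = M²*(66 + M))
1/l(F) = 1/(203²*(66 + 203)) = 1/(41209*269) = 1/11085221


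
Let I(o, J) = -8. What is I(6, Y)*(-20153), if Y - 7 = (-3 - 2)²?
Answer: 161224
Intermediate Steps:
Y = 32 (Y = 7 + (-3 - 2)² = 7 + (-5)² = 7 + 25 = 32)
I(6, Y)*(-20153) = -8*(-20153) = 161224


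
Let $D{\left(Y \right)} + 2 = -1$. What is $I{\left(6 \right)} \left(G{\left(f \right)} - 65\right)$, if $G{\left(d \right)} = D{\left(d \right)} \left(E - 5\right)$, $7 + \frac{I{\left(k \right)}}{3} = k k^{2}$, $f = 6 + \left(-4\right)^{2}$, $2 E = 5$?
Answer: $- \frac{72105}{2} \approx -36053.0$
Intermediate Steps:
$E = \frac{5}{2}$ ($E = \frac{1}{2} \cdot 5 = \frac{5}{2} \approx 2.5$)
$D{\left(Y \right)} = -3$ ($D{\left(Y \right)} = -2 - 1 = -3$)
$f = 22$ ($f = 6 + 16 = 22$)
$I{\left(k \right)} = -21 + 3 k^{3}$ ($I{\left(k \right)} = -21 + 3 k k^{2} = -21 + 3 k^{3}$)
$G{\left(d \right)} = \frac{15}{2}$ ($G{\left(d \right)} = - 3 \left(\frac{5}{2} - 5\right) = \left(-3\right) \left(- \frac{5}{2}\right) = \frac{15}{2}$)
$I{\left(6 \right)} \left(G{\left(f \right)} - 65\right) = \left(-21 + 3 \cdot 6^{3}\right) \left(\frac{15}{2} - 65\right) = \left(-21 + 3 \cdot 216\right) \left(- \frac{115}{2}\right) = \left(-21 + 648\right) \left(- \frac{115}{2}\right) = 627 \left(- \frac{115}{2}\right) = - \frac{72105}{2}$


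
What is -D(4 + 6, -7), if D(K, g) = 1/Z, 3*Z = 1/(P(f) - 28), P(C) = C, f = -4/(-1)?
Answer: 72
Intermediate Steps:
f = 4 (f = -4*(-1) = 4)
Z = -1/72 (Z = 1/(3*(4 - 28)) = (1/3)/(-24) = (1/3)*(-1/24) = -1/72 ≈ -0.013889)
D(K, g) = -72 (D(K, g) = 1/(-1/72) = -72)
-D(4 + 6, -7) = -1*(-72) = 72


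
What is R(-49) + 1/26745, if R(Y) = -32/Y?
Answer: 855889/1310505 ≈ 0.65310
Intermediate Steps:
R(-49) + 1/26745 = -32/(-49) + 1/26745 = -32*(-1/49) + 1/26745 = 32/49 + 1/26745 = 855889/1310505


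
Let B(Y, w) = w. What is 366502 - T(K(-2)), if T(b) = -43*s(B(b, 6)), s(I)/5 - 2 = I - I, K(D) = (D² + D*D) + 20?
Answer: 366932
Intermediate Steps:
K(D) = 20 + 2*D² (K(D) = (D² + D²) + 20 = 2*D² + 20 = 20 + 2*D²)
s(I) = 10 (s(I) = 10 + 5*(I - I) = 10 + 5*0 = 10 + 0 = 10)
T(b) = -430 (T(b) = -43*10 = -430)
366502 - T(K(-2)) = 366502 - 1*(-430) = 366502 + 430 = 366932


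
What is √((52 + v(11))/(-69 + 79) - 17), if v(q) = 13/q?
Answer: I*√5654/22 ≈ 3.4179*I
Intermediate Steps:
√((52 + v(11))/(-69 + 79) - 17) = √((52 + 13/11)/(-69 + 79) - 17) = √((52 + 13*(1/11))/10 - 17) = √((52 + 13/11)*(⅒) - 17) = √((585/11)*(⅒) - 17) = √(117/22 - 17) = √(-257/22) = I*√5654/22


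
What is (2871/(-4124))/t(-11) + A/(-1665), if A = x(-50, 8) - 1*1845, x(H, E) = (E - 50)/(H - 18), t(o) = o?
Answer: 45564521/38909940 ≈ 1.1710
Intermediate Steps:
x(H, E) = (-50 + E)/(-18 + H)
A = -62709/34 (A = (-50 + 8)/(-18 - 50) - 1*1845 = -42/(-68) - 1845 = -1/68*(-42) - 1845 = 21/34 - 1845 = -62709/34 ≈ -1844.4)
(2871/(-4124))/t(-11) + A/(-1665) = (2871/(-4124))/(-11) - 62709/34/(-1665) = (2871*(-1/4124))*(-1/11) - 62709/34*(-1/1665) = -2871/4124*(-1/11) + 20903/18870 = 261/4124 + 20903/18870 = 45564521/38909940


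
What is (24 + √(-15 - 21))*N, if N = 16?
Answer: 384 + 96*I ≈ 384.0 + 96.0*I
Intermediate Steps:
(24 + √(-15 - 21))*N = (24 + √(-15 - 21))*16 = (24 + √(-36))*16 = (24 + 6*I)*16 = 384 + 96*I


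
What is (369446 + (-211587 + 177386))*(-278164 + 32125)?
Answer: -82483344555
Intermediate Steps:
(369446 + (-211587 + 177386))*(-278164 + 32125) = (369446 - 34201)*(-246039) = 335245*(-246039) = -82483344555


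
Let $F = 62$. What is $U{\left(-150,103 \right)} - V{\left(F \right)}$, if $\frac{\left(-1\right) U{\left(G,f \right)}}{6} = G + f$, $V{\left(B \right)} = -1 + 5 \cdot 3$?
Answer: $268$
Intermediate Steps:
$V{\left(B \right)} = 14$ ($V{\left(B \right)} = -1 + 15 = 14$)
$U{\left(G,f \right)} = - 6 G - 6 f$ ($U{\left(G,f \right)} = - 6 \left(G + f\right) = - 6 G - 6 f$)
$U{\left(-150,103 \right)} - V{\left(F \right)} = \left(\left(-6\right) \left(-150\right) - 618\right) - 14 = \left(900 - 618\right) - 14 = 282 - 14 = 268$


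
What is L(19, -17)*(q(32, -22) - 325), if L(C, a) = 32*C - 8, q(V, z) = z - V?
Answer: -227400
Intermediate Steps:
L(C, a) = -8 + 32*C
L(19, -17)*(q(32, -22) - 325) = (-8 + 32*19)*((-22 - 1*32) - 325) = (-8 + 608)*((-22 - 32) - 325) = 600*(-54 - 325) = 600*(-379) = -227400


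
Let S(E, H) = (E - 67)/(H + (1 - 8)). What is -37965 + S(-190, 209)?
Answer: -7669187/202 ≈ -37966.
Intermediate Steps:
S(E, H) = (-67 + E)/(-7 + H) (S(E, H) = (-67 + E)/(H - 7) = (-67 + E)/(-7 + H))
-37965 + S(-190, 209) = -37965 + (-67 - 190)/(-7 + 209) = -37965 - 257/202 = -7669187/202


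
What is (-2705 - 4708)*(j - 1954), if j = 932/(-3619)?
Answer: 7489733022/517 ≈ 1.4487e+7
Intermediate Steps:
j = -932/3619 (j = 932*(-1/3619) = -932/3619 ≈ -0.25753)
(-2705 - 4708)*(j - 1954) = (-2705 - 4708)*(-932/3619 - 1954) = -7413*(-7072458/3619) = 7489733022/517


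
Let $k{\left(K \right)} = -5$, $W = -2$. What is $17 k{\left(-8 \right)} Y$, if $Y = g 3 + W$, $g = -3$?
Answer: $935$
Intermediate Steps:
$Y = -11$ ($Y = \left(-3\right) 3 - 2 = -9 - 2 = -11$)
$17 k{\left(-8 \right)} Y = 17 \left(-5\right) \left(-11\right) = \left(-85\right) \left(-11\right) = 935$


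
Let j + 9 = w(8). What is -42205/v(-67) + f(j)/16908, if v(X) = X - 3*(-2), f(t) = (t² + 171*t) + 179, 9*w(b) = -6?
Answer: 6421661335/9282492 ≈ 691.80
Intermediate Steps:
w(b) = -⅔ (w(b) = (⅑)*(-6) = -⅔)
j = -29/3 (j = -9 - ⅔ = -29/3 ≈ -9.6667)
f(t) = 179 + t² + 171*t
v(X) = 6 + X (v(X) = X + 6 = 6 + X)
-42205/v(-67) + f(j)/16908 = -42205/(6 - 67) + (179 + (-29/3)² + 171*(-29/3))/16908 = -42205/(-61) + (179 + 841/9 - 1653)*(1/16908) = -42205*(-1/61) - 12425/9*1/16908 = 42205/61 - 12425/152172 = 6421661335/9282492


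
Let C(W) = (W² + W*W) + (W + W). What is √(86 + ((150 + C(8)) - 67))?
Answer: √313 ≈ 17.692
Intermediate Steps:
C(W) = 2*W + 2*W² (C(W) = (W² + W²) + 2*W = 2*W² + 2*W = 2*W + 2*W²)
√(86 + ((150 + C(8)) - 67)) = √(86 + ((150 + 2*8*(1 + 8)) - 67)) = √(86 + ((150 + 2*8*9) - 67)) = √(86 + ((150 + 144) - 67)) = √(86 + (294 - 67)) = √(86 + 227) = √313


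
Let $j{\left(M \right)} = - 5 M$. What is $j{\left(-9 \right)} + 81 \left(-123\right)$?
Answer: $-9918$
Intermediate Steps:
$j{\left(-9 \right)} + 81 \left(-123\right) = \left(-5\right) \left(-9\right) + 81 \left(-123\right) = 45 - 9963 = -9918$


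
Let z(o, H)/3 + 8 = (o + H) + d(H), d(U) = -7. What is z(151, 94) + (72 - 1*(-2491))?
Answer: 3253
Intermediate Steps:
z(o, H) = -45 + 3*H + 3*o (z(o, H) = -24 + 3*((o + H) - 7) = -24 + 3*((H + o) - 7) = -24 + 3*(-7 + H + o) = -24 + (-21 + 3*H + 3*o) = -45 + 3*H + 3*o)
z(151, 94) + (72 - 1*(-2491)) = (-45 + 3*94 + 3*151) + (72 - 1*(-2491)) = (-45 + 282 + 453) + (72 + 2491) = 690 + 2563 = 3253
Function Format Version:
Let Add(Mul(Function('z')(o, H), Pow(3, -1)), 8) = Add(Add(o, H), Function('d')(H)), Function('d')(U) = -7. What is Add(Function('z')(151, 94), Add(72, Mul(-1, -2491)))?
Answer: 3253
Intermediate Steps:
Function('z')(o, H) = Add(-45, Mul(3, H), Mul(3, o)) (Function('z')(o, H) = Add(-24, Mul(3, Add(Add(o, H), -7))) = Add(-24, Mul(3, Add(Add(H, o), -7))) = Add(-24, Mul(3, Add(-7, H, o))) = Add(-24, Add(-21, Mul(3, H), Mul(3, o))) = Add(-45, Mul(3, H), Mul(3, o)))
Add(Function('z')(151, 94), Add(72, Mul(-1, -2491))) = Add(Add(-45, Mul(3, 94), Mul(3, 151)), Add(72, Mul(-1, -2491))) = Add(Add(-45, 282, 453), Add(72, 2491)) = Add(690, 2563) = 3253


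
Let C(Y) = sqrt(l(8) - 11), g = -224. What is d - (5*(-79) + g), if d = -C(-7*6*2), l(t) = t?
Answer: 619 - I*sqrt(3) ≈ 619.0 - 1.732*I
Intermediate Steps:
C(Y) = I*sqrt(3) (C(Y) = sqrt(8 - 11) = sqrt(-3) = I*sqrt(3))
d = -I*sqrt(3) ≈ -1.732*I
d - (5*(-79) + g) = -I*sqrt(3) - (5*(-79) - 224) = -I*sqrt(3) - (-395 - 224) = -I*sqrt(3) - 1*(-619) = -I*sqrt(3) + 619 = 619 - I*sqrt(3)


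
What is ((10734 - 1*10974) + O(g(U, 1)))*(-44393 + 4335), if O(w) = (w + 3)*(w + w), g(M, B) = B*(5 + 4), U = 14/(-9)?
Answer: 961392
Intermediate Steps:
U = -14/9 (U = 14*(-⅑) = -14/9 ≈ -1.5556)
g(M, B) = 9*B (g(M, B) = B*9 = 9*B)
O(w) = 2*w*(3 + w) (O(w) = (3 + w)*(2*w) = 2*w*(3 + w))
((10734 - 1*10974) + O(g(U, 1)))*(-44393 + 4335) = ((10734 - 1*10974) + 2*(9*1)*(3 + 9*1))*(-44393 + 4335) = ((10734 - 10974) + 2*9*(3 + 9))*(-40058) = (-240 + 2*9*12)*(-40058) = (-240 + 216)*(-40058) = -24*(-40058) = 961392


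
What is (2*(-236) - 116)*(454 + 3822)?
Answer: -2514288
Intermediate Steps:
(2*(-236) - 116)*(454 + 3822) = (-472 - 116)*4276 = -588*4276 = -2514288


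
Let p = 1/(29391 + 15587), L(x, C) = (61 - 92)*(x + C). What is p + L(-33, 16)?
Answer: 23703407/44978 ≈ 527.00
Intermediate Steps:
L(x, C) = -31*C - 31*x (L(x, C) = -31*(C + x) = -31*C - 31*x)
p = 1/44978 ≈ 2.2233e-5
p + L(-33, 16) = 1/44978 + (-31*16 - 31*(-33)) = 1/44978 + (-496 + 1023) = 1/44978 + 527 = 23703407/44978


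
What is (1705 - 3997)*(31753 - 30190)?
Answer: -3582396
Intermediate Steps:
(1705 - 3997)*(31753 - 30190) = -2292*1563 = -3582396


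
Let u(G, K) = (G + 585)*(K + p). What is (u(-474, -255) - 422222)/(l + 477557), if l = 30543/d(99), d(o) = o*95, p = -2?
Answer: -1413098115/1497151376 ≈ -0.94386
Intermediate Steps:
d(o) = 95*o
l = 10181/3135 (l = 30543/((95*99)) = 30543/9405 = 30543*(1/9405) = 10181/3135 ≈ 3.2475)
u(G, K) = (-2 + K)*(585 + G) (u(G, K) = (G + 585)*(K - 2) = (585 + G)*(-2 + K) = (-2 + K)*(585 + G))
(u(-474, -255) - 422222)/(l + 477557) = ((-1170 - 2*(-474) + 585*(-255) - 474*(-255)) - 422222)/(10181/3135 + 477557) = ((-1170 + 948 - 149175 + 120870) - 422222)/(1497151376/3135) = (-28527 - 422222)*(3135/1497151376) = -450749*3135/1497151376 = -1413098115/1497151376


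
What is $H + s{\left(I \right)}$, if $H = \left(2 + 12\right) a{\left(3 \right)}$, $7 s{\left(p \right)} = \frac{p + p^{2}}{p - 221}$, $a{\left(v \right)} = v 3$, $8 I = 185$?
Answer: $\frac{11133943}{88648} \approx 125.6$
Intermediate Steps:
$I = \frac{185}{8}$ ($I = \frac{1}{8} \cdot 185 = \frac{185}{8} \approx 23.125$)
$a{\left(v \right)} = 3 v$
$s{\left(p \right)} = \frac{p + p^{2}}{7 \left(-221 + p\right)}$ ($s{\left(p \right)} = \frac{\left(p + p^{2}\right) \frac{1}{p - 221}}{7} = \frac{\left(p + p^{2}\right) \frac{1}{-221 + p}}{7} = \frac{\frac{1}{-221 + p} \left(p + p^{2}\right)}{7} = \frac{p + p^{2}}{7 \left(-221 + p\right)}$)
$H = 126$ ($H = \left(2 + 12\right) 3 \cdot 3 = 14 \cdot 9 = 126$)
$H + s{\left(I \right)} = 126 + \frac{1}{7} \cdot \frac{185}{8} \frac{1}{-221 + \frac{185}{8}} \left(1 + \frac{185}{8}\right) = 126 + \frac{1}{7} \cdot \frac{185}{8} \frac{1}{- \frac{1583}{8}} \cdot \frac{193}{8} = 126 + \frac{1}{7} \cdot \frac{185}{8} \left(- \frac{8}{1583}\right) \frac{193}{8} = 126 - \frac{35705}{88648} = \frac{11133943}{88648}$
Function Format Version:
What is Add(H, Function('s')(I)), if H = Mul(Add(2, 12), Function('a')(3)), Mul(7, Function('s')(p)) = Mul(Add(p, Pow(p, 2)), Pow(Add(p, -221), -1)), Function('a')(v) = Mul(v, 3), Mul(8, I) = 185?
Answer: Rational(11133943, 88648) ≈ 125.60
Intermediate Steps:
I = Rational(185, 8) (I = Mul(Rational(1, 8), 185) = Rational(185, 8) ≈ 23.125)
Function('a')(v) = Mul(3, v)
Function('s')(p) = Mul(Rational(1, 7), Pow(Add(-221, p), -1), Add(p, Pow(p, 2))) (Function('s')(p) = Mul(Rational(1, 7), Mul(Add(p, Pow(p, 2)), Pow(Add(p, -221), -1))) = Mul(Rational(1, 7), Mul(Add(p, Pow(p, 2)), Pow(Add(-221, p), -1))) = Mul(Rational(1, 7), Mul(Pow(Add(-221, p), -1), Add(p, Pow(p, 2)))) = Mul(Rational(1, 7), Pow(Add(-221, p), -1), Add(p, Pow(p, 2))))
H = 126 (H = Mul(Add(2, 12), Mul(3, 3)) = Mul(14, 9) = 126)
Add(H, Function('s')(I)) = Add(126, Mul(Rational(1, 7), Rational(185, 8), Pow(Add(-221, Rational(185, 8)), -1), Add(1, Rational(185, 8)))) = Add(126, Mul(Rational(1, 7), Rational(185, 8), Pow(Rational(-1583, 8), -1), Rational(193, 8))) = Add(126, Mul(Rational(1, 7), Rational(185, 8), Rational(-8, 1583), Rational(193, 8))) = Add(126, Rational(-35705, 88648)) = Rational(11133943, 88648)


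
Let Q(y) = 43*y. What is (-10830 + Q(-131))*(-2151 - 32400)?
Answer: 568813113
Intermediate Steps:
(-10830 + Q(-131))*(-2151 - 32400) = (-10830 + 43*(-131))*(-2151 - 32400) = (-10830 - 5633)*(-34551) = -16463*(-34551) = 568813113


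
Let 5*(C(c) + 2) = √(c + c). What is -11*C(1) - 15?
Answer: 7 - 11*√2/5 ≈ 3.8887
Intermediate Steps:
C(c) = -2 + √2*√c/5 (C(c) = -2 + √(c + c)/5 = -2 + √(2*c)/5 = -2 + (√2*√c)/5 = -2 + √2*√c/5)
-11*C(1) - 15 = -11*(-2 + √2*√1/5) - 15 = -11*(-2 + (⅕)*√2*1) - 15 = -11*(-2 + √2/5) - 15 = (22 - 11*√2/5) - 15 = 7 - 11*√2/5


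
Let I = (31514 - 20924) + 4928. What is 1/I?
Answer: 1/15518 ≈ 6.4441e-5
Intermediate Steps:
I = 15518 (I = 10590 + 4928 = 15518)
1/I = 1/15518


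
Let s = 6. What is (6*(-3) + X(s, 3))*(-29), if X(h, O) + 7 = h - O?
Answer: 638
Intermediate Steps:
X(h, O) = -7 + h - O (X(h, O) = -7 + (h - O) = -7 + h - O)
(6*(-3) + X(s, 3))*(-29) = (6*(-3) + (-7 + 6 - 1*3))*(-29) = (-18 + (-7 + 6 - 3))*(-29) = (-18 - 4)*(-29) = -22*(-29) = 638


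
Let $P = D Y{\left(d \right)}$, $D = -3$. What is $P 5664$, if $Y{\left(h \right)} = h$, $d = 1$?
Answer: $-16992$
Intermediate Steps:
$P = -3$ ($P = \left(-3\right) 1 = -3$)
$P 5664 = \left(-3\right) 5664 = -16992$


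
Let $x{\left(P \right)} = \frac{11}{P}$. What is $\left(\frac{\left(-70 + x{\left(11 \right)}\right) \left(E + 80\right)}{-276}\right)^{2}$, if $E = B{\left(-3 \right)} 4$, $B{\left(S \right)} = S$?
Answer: $289$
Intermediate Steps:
$E = -12$ ($E = \left(-3\right) 4 = -12$)
$\left(\frac{\left(-70 + x{\left(11 \right)}\right) \left(E + 80\right)}{-276}\right)^{2} = \left(\frac{\left(-70 + \frac{11}{11}\right) \left(-12 + 80\right)}{-276}\right)^{2} = \left(\left(-70 + 11 \cdot \frac{1}{11}\right) 68 \left(- \frac{1}{276}\right)\right)^{2} = \left(\left(-70 + 1\right) 68 \left(- \frac{1}{276}\right)\right)^{2} = \left(\left(-69\right) 68 \left(- \frac{1}{276}\right)\right)^{2} = \left(\left(-4692\right) \left(- \frac{1}{276}\right)\right)^{2} = 17^{2} = 289$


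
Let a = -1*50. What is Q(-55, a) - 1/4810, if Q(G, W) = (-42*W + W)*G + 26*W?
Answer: -548580501/4810 ≈ -1.1405e+5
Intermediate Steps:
a = -50
Q(G, W) = 26*W - 41*G*W (Q(G, W) = (-41*W)*G + 26*W = -41*G*W + 26*W = 26*W - 41*G*W)
Q(-55, a) - 1/4810 = -50*(26 - 41*(-55)) - 1/4810 = -50*(26 + 2255) - 1*1/4810 = -50*2281 - 1/4810 = -114050 - 1/4810 = -548580501/4810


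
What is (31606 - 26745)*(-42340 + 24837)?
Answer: -85082083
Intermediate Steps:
(31606 - 26745)*(-42340 + 24837) = 4861*(-17503) = -85082083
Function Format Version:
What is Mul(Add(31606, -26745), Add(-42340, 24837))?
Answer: -85082083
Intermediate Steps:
Mul(Add(31606, -26745), Add(-42340, 24837)) = Mul(4861, -17503) = -85082083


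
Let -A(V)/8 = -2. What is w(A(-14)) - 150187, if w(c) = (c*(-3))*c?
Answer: -150955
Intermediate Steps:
A(V) = 16 (A(V) = -8*(-2) = 16)
w(c) = -3*c² (w(c) = (-3*c)*c = -3*c²)
w(A(-14)) - 150187 = -3*16² - 150187 = -3*256 - 150187 = -768 - 150187 = -150955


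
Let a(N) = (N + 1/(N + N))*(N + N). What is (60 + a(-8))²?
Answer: 35721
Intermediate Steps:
a(N) = 2*N*(N + 1/(2*N)) (a(N) = (N + 1/(2*N))*(2*N) = 2*N*(N + 1/(2*N)))
(60 + a(-8))² = (60 + (1 + 2*(-8)²))² = (60 + (1 + 2*64))² = (60 + (1 + 128))² = (60 + 129)² = 189² = 35721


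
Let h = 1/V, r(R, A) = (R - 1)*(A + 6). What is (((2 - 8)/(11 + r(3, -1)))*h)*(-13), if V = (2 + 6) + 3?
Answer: 26/77 ≈ 0.33766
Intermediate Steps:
r(R, A) = (-1 + R)*(6 + A)
V = 11 (V = 8 + 3 = 11)
h = 1/11 ≈ 0.090909
(((2 - 8)/(11 + r(3, -1)))*h)*(-13) = (((2 - 8)/(11 + (-6 - 1*(-1) + 6*3 - 1*3)))*(1/11))*(-13) = (-6/(11 + (-6 + 1 + 18 - 3))*(1/11))*(-13) = (-6/(11 + 10)*(1/11))*(-13) = (-6/21*(1/11))*(-13) = (-6*1/21*(1/11))*(-13) = -2/7*1/11*(-13) = -2/77*(-13) = 26/77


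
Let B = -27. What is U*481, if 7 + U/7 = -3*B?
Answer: 249158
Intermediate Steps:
U = 518 (U = -49 + 7*(-3*(-27)) = -49 + 7*81 = -49 + 567 = 518)
U*481 = 518*481 = 249158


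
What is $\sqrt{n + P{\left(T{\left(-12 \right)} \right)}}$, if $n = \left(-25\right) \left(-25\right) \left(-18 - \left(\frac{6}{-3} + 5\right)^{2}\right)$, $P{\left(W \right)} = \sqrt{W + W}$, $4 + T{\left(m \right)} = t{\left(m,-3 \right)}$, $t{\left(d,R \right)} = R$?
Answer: $\sqrt{-16875 + i \sqrt{14}} \approx 0.014 + 129.9 i$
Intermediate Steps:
$T{\left(m \right)} = -7$ ($T{\left(m \right)} = -4 - 3 = -7$)
$P{\left(W \right)} = \sqrt{2} \sqrt{W}$ ($P{\left(W \right)} = \sqrt{2 W} = \sqrt{2} \sqrt{W}$)
$n = -16875$ ($n = 625 \left(-18 - \left(6 \left(- \frac{1}{3}\right) + 5\right)^{2}\right) = 625 \left(-18 - \left(-2 + 5\right)^{2}\right) = 625 \left(-18 - 3^{2}\right) = 625 \left(-18 - 9\right) = 625 \left(-27\right) = -16875$)
$\sqrt{n + P{\left(T{\left(-12 \right)} \right)}} = \sqrt{-16875 + \sqrt{2} \sqrt{-7}} = \sqrt{-16875 + \sqrt{2} i \sqrt{7}} = \sqrt{-16875 + i \sqrt{14}}$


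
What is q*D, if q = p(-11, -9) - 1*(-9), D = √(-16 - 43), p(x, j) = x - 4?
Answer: -6*I*√59 ≈ -46.087*I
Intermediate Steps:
p(x, j) = -4 + x
D = I*√59 (D = √(-59) = I*√59 ≈ 7.6811*I)
q = -6 (q = (-4 - 11) - 1*(-9) = -15 + 9 = -6)
q*D = -6*I*√59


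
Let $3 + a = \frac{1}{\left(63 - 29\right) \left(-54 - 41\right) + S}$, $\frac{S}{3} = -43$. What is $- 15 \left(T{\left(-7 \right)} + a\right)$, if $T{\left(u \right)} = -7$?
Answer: $\frac{503865}{3359} \approx 150.0$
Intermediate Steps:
$S = -129$ ($S = 3 \left(-43\right) = -129$)
$a = - \frac{10078}{3359}$ ($a = -3 + \frac{1}{\left(63 - 29\right) \left(-54 - 41\right) - 129} = -3 + \frac{1}{34 \left(-95\right) - 129} = -3 + \frac{1}{-3230 - 129} = -3 + \frac{1}{-3359} = -3 - \frac{1}{3359} = - \frac{10078}{3359} \approx -3.0003$)
$- 15 \left(T{\left(-7 \right)} + a\right) = - 15 \left(-7 - \frac{10078}{3359}\right) = \left(-15\right) \left(- \frac{33591}{3359}\right) = \frac{503865}{3359}$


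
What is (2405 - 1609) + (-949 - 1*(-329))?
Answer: 176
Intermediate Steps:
(2405 - 1609) + (-949 - 1*(-329)) = 796 + (-949 + 329) = 796 - 620 = 176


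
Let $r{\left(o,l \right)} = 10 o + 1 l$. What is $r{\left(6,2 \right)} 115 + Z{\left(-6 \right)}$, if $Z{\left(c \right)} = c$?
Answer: $7124$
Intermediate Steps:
$r{\left(o,l \right)} = l + 10 o$ ($r{\left(o,l \right)} = 10 o + l = l + 10 o$)
$r{\left(6,2 \right)} 115 + Z{\left(-6 \right)} = \left(2 + 10 \cdot 6\right) 115 - 6 = \left(2 + 60\right) 115 - 6 = 62 \cdot 115 - 6 = 7130 - 6 = 7124$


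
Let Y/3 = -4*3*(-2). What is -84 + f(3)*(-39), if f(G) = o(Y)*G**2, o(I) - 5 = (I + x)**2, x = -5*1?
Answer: -1577478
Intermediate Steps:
x = -5
Y = 72 (Y = 3*(-4*3*(-2)) = 3*(-12*(-2)) = 3*24 = 72)
o(I) = 5 + (-5 + I)**2 (o(I) = 5 + (I - 5)**2 = 5 + (-5 + I)**2)
f(G) = 4494*G**2 (f(G) = (5 + (-5 + 72)**2)*G**2 = (5 + 67**2)*G**2 = (5 + 4489)*G**2 = 4494*G**2)
-84 + f(3)*(-39) = -84 + (4494*3**2)*(-39) = -84 + (4494*9)*(-39) = -84 + 40446*(-39) = -84 - 1577394 = -1577478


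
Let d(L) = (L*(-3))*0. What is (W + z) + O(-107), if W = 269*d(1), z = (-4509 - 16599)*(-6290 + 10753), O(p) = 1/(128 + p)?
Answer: -1978305083/21 ≈ -9.4205e+7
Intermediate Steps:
d(L) = 0 (d(L) = -3*L*0 = 0)
z = -94205004 (z = -21108*4463 = -94205004)
W = 0 (W = 269*0 = 0)
(W + z) + O(-107) = (0 - 94205004) + 1/(128 - 107) = -94205004 + 1/21 = -1978305083/21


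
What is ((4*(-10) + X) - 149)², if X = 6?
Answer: 33489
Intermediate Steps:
((4*(-10) + X) - 149)² = ((4*(-10) + 6) - 149)² = ((-40 + 6) - 149)² = (-34 - 149)² = (-183)² = 33489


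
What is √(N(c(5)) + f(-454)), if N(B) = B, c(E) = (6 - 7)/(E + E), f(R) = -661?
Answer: I*√66110/10 ≈ 25.712*I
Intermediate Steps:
c(E) = -1/(2*E)
√(N(c(5)) + f(-454)) = √(-½/5 - 661) = √(-½*⅕ - 661) = √(-⅒ - 661) = √(-6611/10) = I*√66110/10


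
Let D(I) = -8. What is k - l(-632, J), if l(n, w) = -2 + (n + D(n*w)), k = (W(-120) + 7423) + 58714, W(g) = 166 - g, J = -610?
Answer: 67065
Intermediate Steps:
k = 66423 (k = ((166 - 1*(-120)) + 7423) + 58714 = ((166 + 120) + 7423) + 58714 = (286 + 7423) + 58714 = 7709 + 58714 = 66423)
l(n, w) = -10 + n (l(n, w) = -2 + (n - 8) = -2 + (-8 + n) = -10 + n)
k - l(-632, J) = 66423 - (-10 - 632) = 66423 - 1*(-642) = 66423 + 642 = 67065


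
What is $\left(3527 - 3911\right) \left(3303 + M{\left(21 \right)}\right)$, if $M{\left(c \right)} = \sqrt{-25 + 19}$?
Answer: $-1268352 - 384 i \sqrt{6} \approx -1.2684 \cdot 10^{6} - 940.6 i$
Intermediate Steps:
$M{\left(c \right)} = i \sqrt{6}$ ($M{\left(c \right)} = \sqrt{-6} = i \sqrt{6}$)
$\left(3527 - 3911\right) \left(3303 + M{\left(21 \right)}\right) = \left(3527 - 3911\right) \left(3303 + i \sqrt{6}\right) = - 384 \left(3303 + i \sqrt{6}\right) = -1268352 - 384 i \sqrt{6}$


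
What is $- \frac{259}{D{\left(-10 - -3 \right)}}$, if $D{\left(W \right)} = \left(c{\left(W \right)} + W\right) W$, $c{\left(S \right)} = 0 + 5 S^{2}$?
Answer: $\frac{37}{238} \approx 0.15546$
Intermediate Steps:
$c{\left(S \right)} = 5 S^{2}$
$D{\left(W \right)} = W \left(W + 5 W^{2}\right)$ ($D{\left(W \right)} = \left(5 W^{2} + W\right) W = \left(W + 5 W^{2}\right) W = W \left(W + 5 W^{2}\right)$)
$- \frac{259}{D{\left(-10 - -3 \right)}} = - \frac{259}{\left(-10 - -3\right)^{2} \left(1 + 5 \left(-10 - -3\right)\right)} = - \frac{259}{\left(-10 + 3\right)^{2} \left(1 + 5 \left(-10 + 3\right)\right)} = - \frac{259}{\left(-7\right)^{2} \left(1 + 5 \left(-7\right)\right)} = - \frac{259}{49 \left(1 - 35\right)} = - \frac{259}{49 \left(-34\right)} = - \frac{259}{-1666} = \left(-259\right) \left(- \frac{1}{1666}\right) = \frac{37}{238}$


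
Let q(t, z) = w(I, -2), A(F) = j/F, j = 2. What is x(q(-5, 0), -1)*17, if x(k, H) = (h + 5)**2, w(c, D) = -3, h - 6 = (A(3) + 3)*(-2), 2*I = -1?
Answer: 2057/9 ≈ 228.56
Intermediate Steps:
I = -1/2 (I = (1/2)*(-1) = -1/2 ≈ -0.50000)
A(F) = 2/F
h = -4/3 (h = 6 + (2/3 + 3)*(-2) = 6 + (11/3)*(-2) = 6 - 22/3 = -4/3 ≈ -1.3333)
q(t, z) = -3
x(k, H) = 121/9 (x(k, H) = (-4/3 + 5)**2 = (11/3)**2 = 121/9)
x(q(-5, 0), -1)*17 = (121/9)*17 = 2057/9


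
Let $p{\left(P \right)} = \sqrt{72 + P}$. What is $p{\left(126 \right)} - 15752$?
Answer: $-15752 + 3 \sqrt{22} \approx -15738.0$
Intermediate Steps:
$p{\left(126 \right)} - 15752 = \sqrt{72 + 126} - 15752 = \sqrt{198} - 15752 = 3 \sqrt{22} - 15752 = -15752 + 3 \sqrt{22}$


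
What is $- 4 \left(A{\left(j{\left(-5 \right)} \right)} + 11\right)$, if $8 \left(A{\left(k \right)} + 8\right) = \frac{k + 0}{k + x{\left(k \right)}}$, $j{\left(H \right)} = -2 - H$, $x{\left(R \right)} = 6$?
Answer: $- \frac{73}{6} \approx -12.167$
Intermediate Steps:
$A{\left(k \right)} = -8 + \frac{k}{8 \left(6 + k\right)}$ ($A{\left(k \right)} = -8 + \frac{\left(k + 0\right) \frac{1}{k + 6}}{8} = -8 + \frac{k \frac{1}{6 + k}}{8} = -8 + \frac{k}{8 \left(6 + k\right)}$)
$- 4 \left(A{\left(j{\left(-5 \right)} \right)} + 11\right) = - 4 \left(\frac{3 \left(-128 - 21 \left(-2 - -5\right)\right)}{8 \left(6 - -3\right)} + 11\right) = - 4 \left(\frac{3 \left(-128 - 21 \left(-2 + 5\right)\right)}{8 \left(6 + \left(-2 + 5\right)\right)} + 11\right) = - 4 \left(\frac{3 \left(-128 - 63\right)}{8 \left(6 + 3\right)} + 11\right) = - 4 \left(\frac{3 \left(-128 - 63\right)}{8 \cdot 9} + 11\right) = - 4 \left(\frac{3}{8} \cdot \frac{1}{9} \left(-191\right) + 11\right) = - 4 \left(- \frac{191}{24} + 11\right) = \left(-4\right) \frac{73}{24} = - \frac{73}{6}$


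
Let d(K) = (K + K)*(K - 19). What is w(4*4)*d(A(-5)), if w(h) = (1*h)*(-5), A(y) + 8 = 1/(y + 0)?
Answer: -178432/5 ≈ -35686.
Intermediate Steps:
A(y) = -8 + 1/y (A(y) = -8 + 1/(y + 0) = -8 + 1/y)
w(h) = -5*h (w(h) = h*(-5) = -5*h)
d(K) = 2*K*(-19 + K) (d(K) = (2*K)*(-19 + K) = 2*K*(-19 + K))
w(4*4)*d(A(-5)) = (-20*4)*(2*(-8 + 1/(-5))*(-19 + (-8 + 1/(-5)))) = (-5*16)*(2*(-8 - ⅕)*(-19 + (-8 - ⅕))) = -160*(-41)*(-19 - 41/5)/5 = -160*(-41)*(-136)/(5*5) = -80*11152/25 = -178432/5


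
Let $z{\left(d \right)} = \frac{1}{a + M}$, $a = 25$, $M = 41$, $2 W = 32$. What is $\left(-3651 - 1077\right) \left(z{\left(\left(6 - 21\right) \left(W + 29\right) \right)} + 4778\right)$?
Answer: $- \frac{248495012}{11} \approx -2.259 \cdot 10^{7}$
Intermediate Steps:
$W = 16$ ($W = \frac{1}{2} \cdot 32 = 16$)
$z{\left(d \right)} = \frac{1}{66}$ ($z{\left(d \right)} = \frac{1}{25 + 41} = \frac{1}{66}$)
$\left(-3651 - 1077\right) \left(z{\left(\left(6 - 21\right) \left(W + 29\right) \right)} + 4778\right) = \left(-3651 - 1077\right) \left(\frac{1}{66} + 4778\right) = \left(-4728\right) \frac{315349}{66} = - \frac{248495012}{11}$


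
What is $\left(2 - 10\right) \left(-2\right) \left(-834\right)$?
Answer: $-13344$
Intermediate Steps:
$\left(2 - 10\right) \left(-2\right) \left(-834\right) = \left(-8\right) \left(-2\right) \left(-834\right) = 16 \left(-834\right) = -13344$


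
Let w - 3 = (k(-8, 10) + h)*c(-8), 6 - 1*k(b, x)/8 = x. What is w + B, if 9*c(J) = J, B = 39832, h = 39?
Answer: 358459/9 ≈ 39829.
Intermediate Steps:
k(b, x) = 48 - 8*x
c(J) = J/9
w = -29/9 (w = 3 + ((48 - 8*10) + 39)*((1/9)*(-8)) = 3 + ((48 - 80) + 39)*(-8/9) = 3 + (-32 + 39)*(-8/9) = 3 + 7*(-8/9) = 3 - 56/9 = -29/9 ≈ -3.2222)
w + B = -29/9 + 39832 = 358459/9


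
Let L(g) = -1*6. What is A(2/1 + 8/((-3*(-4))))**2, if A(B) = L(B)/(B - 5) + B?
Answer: 12100/441 ≈ 27.438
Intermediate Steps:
L(g) = -6
A(B) = B - 6/(-5 + B) (A(B) = -6/(B - 5) + B = -6/(-5 + B) + B = B - 6/(-5 + B))
A(2/1 + 8/((-3*(-4))))**2 = ((-6 + (2/1 + 8/((-3*(-4))))**2 - 5*(2/1 + 8/((-3*(-4)))))/(-5 + (2/1 + 8/((-3*(-4))))))**2 = ((-6 + (2*1 + 8/12)**2 - 5*(2*1 + 8/12))/(-5 + (2*1 + 8/12)))**2 = ((-6 + (2 + 8*(1/12))**2 - 5*(2 + 8*(1/12)))/(-5 + (2 + 8*(1/12))))**2 = ((-6 + (2 + 2/3)**2 - 5*(2 + 2/3))/(-5 + (2 + 2/3)))**2 = ((-6 + (8/3)**2 - 5*8/3)/(-5 + 8/3))**2 = ((-6 + 64/9 - 40/3)/(-7/3))**2 = (-3/7*(-110/9))**2 = (110/21)**2 = 12100/441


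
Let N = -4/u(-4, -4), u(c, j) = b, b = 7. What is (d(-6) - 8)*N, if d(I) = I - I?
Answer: 32/7 ≈ 4.5714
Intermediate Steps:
d(I) = 0
u(c, j) = 7
N = -4/7 ≈ -0.57143
(d(-6) - 8)*N = (0 - 8)*(-4/7) = -8*(-4/7) = 32/7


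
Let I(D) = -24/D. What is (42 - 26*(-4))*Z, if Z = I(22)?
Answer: -1752/11 ≈ -159.27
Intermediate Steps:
Z = -12/11 (Z = -24/22 = -24*1/22 = -12/11 ≈ -1.0909)
(42 - 26*(-4))*Z = (42 - 26*(-4))*(-12/11) = (42 + 104)*(-12/11) = 146*(-12/11) = -1752/11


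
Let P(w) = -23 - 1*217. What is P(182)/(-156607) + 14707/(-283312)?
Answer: -2235224269/44368642384 ≈ -0.050378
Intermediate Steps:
P(w) = -240 (P(w) = -23 - 217 = -240)
P(182)/(-156607) + 14707/(-283312) = -240/(-156607) + 14707/(-283312) = -240*(-1/156607) + 14707*(-1/283312) = 240/156607 - 14707/283312 = -2235224269/44368642384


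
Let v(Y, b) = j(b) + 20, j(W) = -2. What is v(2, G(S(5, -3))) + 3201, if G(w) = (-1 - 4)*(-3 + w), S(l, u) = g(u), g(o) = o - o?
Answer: 3219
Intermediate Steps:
g(o) = 0
S(l, u) = 0
G(w) = 15 - 5*w (G(w) = -5*(-3 + w) = 15 - 5*w)
v(Y, b) = 18 (v(Y, b) = -2 + 20 = 18)
v(2, G(S(5, -3))) + 3201 = 18 + 3201 = 3219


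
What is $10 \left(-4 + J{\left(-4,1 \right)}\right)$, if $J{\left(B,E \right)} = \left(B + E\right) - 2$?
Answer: $-90$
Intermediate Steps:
$J{\left(B,E \right)} = -2 + B + E$
$10 \left(-4 + J{\left(-4,1 \right)}\right) = 10 \left(-4 - 5\right) = 10 \left(-9\right) = -90$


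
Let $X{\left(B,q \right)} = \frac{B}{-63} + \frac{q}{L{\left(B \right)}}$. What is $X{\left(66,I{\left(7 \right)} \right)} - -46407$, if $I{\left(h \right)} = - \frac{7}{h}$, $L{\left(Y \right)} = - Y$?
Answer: $\frac{7146519}{154} \approx 46406.0$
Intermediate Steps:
$X{\left(B,q \right)} = - \frac{B}{63} - \frac{q}{B}$ ($X{\left(B,q \right)} = \frac{B}{-63} + \frac{q}{\left(-1\right) B} = B \left(- \frac{1}{63}\right) + q \left(- \frac{1}{B}\right) = - \frac{B}{63} - \frac{q}{B}$)
$X{\left(66,I{\left(7 \right)} \right)} - -46407 = \left(\left(- \frac{1}{63}\right) 66 - \frac{\left(-7\right) \frac{1}{7}}{66}\right) - -46407 = \left(- \frac{22}{21} - \left(-7\right) \frac{1}{7} \cdot \frac{1}{66}\right) + 46407 = \left(- \frac{22}{21} - \left(-1\right) \frac{1}{66}\right) + 46407 = \left(- \frac{22}{21} + \frac{1}{66}\right) + 46407 = - \frac{159}{154} + 46407 = \frac{7146519}{154}$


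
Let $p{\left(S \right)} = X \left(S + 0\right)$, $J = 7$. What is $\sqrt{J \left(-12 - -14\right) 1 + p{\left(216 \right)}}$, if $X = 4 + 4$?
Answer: $\sqrt{1742} \approx 41.737$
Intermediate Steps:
$X = 8$
$p{\left(S \right)} = 8 S$ ($p{\left(S \right)} = 8 \left(S + 0\right) = 8 S$)
$\sqrt{J \left(-12 - -14\right) 1 + p{\left(216 \right)}} = \sqrt{7 \left(-12 - -14\right) 1 + 8 \cdot 216} = \sqrt{7 \left(-12 + 14\right) 1 + 1728} = \sqrt{7 \cdot 2 \cdot 1 + 1728} = \sqrt{14 \cdot 1 + 1728} = \sqrt{14 + 1728} = \sqrt{1742}$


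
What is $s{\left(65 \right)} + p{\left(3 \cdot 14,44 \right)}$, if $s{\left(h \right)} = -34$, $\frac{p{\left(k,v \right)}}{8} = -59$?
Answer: $-506$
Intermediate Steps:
$p{\left(k,v \right)} = -472$ ($p{\left(k,v \right)} = 8 \left(-59\right) = -472$)
$s{\left(65 \right)} + p{\left(3 \cdot 14,44 \right)} = -34 - 472 = -506$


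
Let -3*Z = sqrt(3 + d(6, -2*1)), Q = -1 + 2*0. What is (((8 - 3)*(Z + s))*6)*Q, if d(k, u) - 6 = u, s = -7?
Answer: 210 + 10*sqrt(7) ≈ 236.46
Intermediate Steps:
d(k, u) = 6 + u
Q = -1 (Q = -1 + 0 = -1)
Z = -sqrt(7)/3 (Z = -sqrt(3 + (6 - 2*1))/3 = -sqrt(3 + (6 - 2))/3 = -sqrt(3 + 4)/3 = -sqrt(7)/3 ≈ -0.88192)
(((8 - 3)*(Z + s))*6)*Q = (((8 - 3)*(-sqrt(7)/3 - 7))*6)*(-1) = ((5*(-7 - sqrt(7)/3))*6)*(-1) = ((-35 - 5*sqrt(7)/3)*6)*(-1) = (-210 - 10*sqrt(7))*(-1) = 210 + 10*sqrt(7)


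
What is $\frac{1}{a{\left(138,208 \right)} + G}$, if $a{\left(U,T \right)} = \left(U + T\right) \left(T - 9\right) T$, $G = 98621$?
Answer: $\frac{1}{14420253} \approx 6.9347 \cdot 10^{-8}$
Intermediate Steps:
$a{\left(U,T \right)} = T \left(-9 + T\right) \left(T + U\right)$ ($a{\left(U,T \right)} = \left(T + U\right) \left(-9 + T\right) T = \left(-9 + T\right) \left(T + U\right) T = T \left(-9 + T\right) \left(T + U\right)$)
$\frac{1}{a{\left(138,208 \right)} + G} = \frac{1}{208 \left(208^{2} - 1872 - 1242 + 208 \cdot 138\right) + 98621} = \frac{1}{208 \left(43264 - 1872 - 1242 + 28704\right) + 98621} = \frac{1}{208 \cdot 68854 + 98621} = \frac{1}{14321632 + 98621} = \frac{1}{14420253}$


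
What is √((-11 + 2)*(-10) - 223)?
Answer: I*√133 ≈ 11.533*I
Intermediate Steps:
√((-11 + 2)*(-10) - 223) = √(-9*(-10) - 223) = √(90 - 223) = √(-133) = I*√133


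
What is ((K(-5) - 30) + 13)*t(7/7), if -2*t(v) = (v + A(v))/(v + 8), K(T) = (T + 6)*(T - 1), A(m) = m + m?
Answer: 23/6 ≈ 3.8333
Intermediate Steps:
A(m) = 2*m
K(T) = (-1 + T)*(6 + T) (K(T) = (6 + T)*(-1 + T) = (-1 + T)*(6 + T))
t(v) = -3*v/(2*(8 + v)) (t(v) = -(v + 2*v)/(2*(v + 8)) = -3*v/(2*(8 + v)))
((K(-5) - 30) + 13)*t(7/7) = (((-6 + (-5)² + 5*(-5)) - 30) + 13)*(-3*7/7/(16 + 2*(7/7))) = (((-6 + 25 - 25) - 30) + 13)*(-3*7*(⅐)/(16 + 2*(7*(⅐)))) = ((-6 - 30) + 13)*(-3*1/(16 + 2*1)) = (-36 + 13)*(-3*1/(16 + 2)) = -(-69)/18 = -23*(-⅙) = 23/6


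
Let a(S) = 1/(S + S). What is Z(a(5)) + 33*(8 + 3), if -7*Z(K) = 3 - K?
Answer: 25381/70 ≈ 362.59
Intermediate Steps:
a(S) = 1/(2*S)
Z(K) = -3/7 + K/7 (Z(K) = -(3 - K)/7 = -3/7 + K/7)
Z(a(5)) + 33*(8 + 3) = (-3/7 + ((1/2)/5)/7) + 33*(8 + 3) = (-3/7 + ((1/2)*(1/5))/7) + 33*11 = (-3/7 + (1/7)*(1/10)) + 363 = (-3/7 + 1/70) + 363 = -29/70 + 363 = 25381/70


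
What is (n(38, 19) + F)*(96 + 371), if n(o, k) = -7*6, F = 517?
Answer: 221825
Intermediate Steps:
n(o, k) = -42
(n(38, 19) + F)*(96 + 371) = (-42 + 517)*(96 + 371) = 475*467 = 221825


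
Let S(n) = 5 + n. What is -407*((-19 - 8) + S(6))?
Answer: 6512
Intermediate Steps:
-407*((-19 - 8) + S(6)) = -407*((-19 - 8) + (5 + 6)) = -407*(-27 + 11) = -407*(-16) = 6512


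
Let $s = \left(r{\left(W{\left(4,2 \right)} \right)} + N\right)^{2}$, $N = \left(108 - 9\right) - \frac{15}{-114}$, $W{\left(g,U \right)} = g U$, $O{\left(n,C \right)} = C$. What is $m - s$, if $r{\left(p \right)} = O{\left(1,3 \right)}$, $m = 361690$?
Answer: $\frac{507218199}{1444} \approx 3.5126 \cdot 10^{5}$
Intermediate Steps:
$W{\left(g,U \right)} = U g$
$r{\left(p \right)} = 3$
$N = \frac{3767}{38}$ ($N = 99 - - \frac{5}{38} = 99 + \frac{5}{38} = \frac{3767}{38} \approx 99.132$)
$s = \frac{15062161}{1444}$ ($s = \left(3 + \frac{3767}{38}\right)^{2} = \left(\frac{3881}{38}\right)^{2} = \frac{15062161}{1444} \approx 10431.0$)
$m - s = 361690 - \frac{15062161}{1444} = \frac{507218199}{1444}$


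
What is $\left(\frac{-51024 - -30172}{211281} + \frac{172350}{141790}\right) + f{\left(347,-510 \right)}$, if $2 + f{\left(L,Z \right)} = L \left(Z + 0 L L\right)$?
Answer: $- \frac{530161107063101}{2995753299} \approx -1.7697 \cdot 10^{5}$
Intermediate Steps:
$f{\left(L,Z \right)} = -2 + L Z$ ($f{\left(L,Z \right)} = -2 + L \left(Z + 0 L L\right) = -2 + L \left(Z + 0 L\right) = -2 + L \left(Z + 0\right) = -2 + L Z$)
$\left(\frac{-51024 - -30172}{211281} + \frac{172350}{141790}\right) + f{\left(347,-510 \right)} = \left(\frac{-51024 - -30172}{211281} + \frac{172350}{141790}\right) + \left(-2 + 347 \left(-510\right)\right) = \left(\left(-51024 + 30172\right) \frac{1}{211281} + 172350 \cdot \frac{1}{141790}\right) - 176972 = \left(\left(-20852\right) \frac{1}{211281} + \frac{17235}{14179}\right) - 176972 = \left(- \frac{20852}{211281} + \frac{17235}{14179}\right) - 176972 = \frac{3345767527}{2995753299} - 176972 = - \frac{530161107063101}{2995753299}$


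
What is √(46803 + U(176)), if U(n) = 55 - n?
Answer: √46682 ≈ 216.06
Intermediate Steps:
√(46803 + U(176)) = √(46803 + (55 - 1*176)) = √(46803 + (55 - 176)) = √(46803 - 121) = √46682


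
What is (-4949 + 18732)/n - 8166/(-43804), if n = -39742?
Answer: -34902170/217607321 ≈ -0.16039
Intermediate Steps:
(-4949 + 18732)/n - 8166/(-43804) = (-4949 + 18732)/(-39742) - 8166/(-43804) = 13783*(-1/39742) - 8166*(-1/43804) = -13783/39742 + 4083/21902 = -34902170/217607321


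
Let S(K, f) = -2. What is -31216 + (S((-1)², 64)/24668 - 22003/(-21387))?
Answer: -8234111682113/263787258 ≈ -31215.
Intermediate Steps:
-31216 + (S((-1)², 64)/24668 - 22003/(-21387)) = -31216 + (-2/24668 - 22003/(-21387)) = -31216 + (-2*1/24668 - 22003*(-1/21387)) = -31216 + (-1/12334 + 22003/21387) = -31216 + 271363615/263787258 = -8234111682113/263787258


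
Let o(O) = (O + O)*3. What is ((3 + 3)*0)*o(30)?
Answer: 0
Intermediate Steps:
o(O) = 6*O (o(O) = (2*O)*3 = 6*O)
((3 + 3)*0)*o(30) = ((3 + 3)*0)*(6*30) = (6*0)*180 = 0*180 = 0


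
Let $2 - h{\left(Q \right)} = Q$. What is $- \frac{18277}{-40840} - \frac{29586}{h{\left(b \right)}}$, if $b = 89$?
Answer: $\frac{403294113}{1184360} \approx 340.52$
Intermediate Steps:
$h{\left(Q \right)} = 2 - Q$
$- \frac{18277}{-40840} - \frac{29586}{h{\left(b \right)}} = - \frac{18277}{-40840} - \frac{29586}{2 - 89} = \left(-18277\right) \left(- \frac{1}{40840}\right) - \frac{29586}{2 - 89} = \frac{18277}{40840} - \frac{29586}{-87} = \frac{18277}{40840} - - \frac{9862}{29} = \frac{18277}{40840} + \frac{9862}{29} = \frac{403294113}{1184360}$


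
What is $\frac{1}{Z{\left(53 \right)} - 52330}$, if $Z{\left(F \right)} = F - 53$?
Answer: $- \frac{1}{52330} \approx -1.9109 \cdot 10^{-5}$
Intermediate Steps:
$Z{\left(F \right)} = -53 + F$ ($Z{\left(F \right)} = F - 53 = -53 + F$)
$\frac{1}{Z{\left(53 \right)} - 52330} = \frac{1}{\left(-53 + 53\right) - 52330} = \frac{1}{0 - 52330} = \frac{1}{-52330} = - \frac{1}{52330}$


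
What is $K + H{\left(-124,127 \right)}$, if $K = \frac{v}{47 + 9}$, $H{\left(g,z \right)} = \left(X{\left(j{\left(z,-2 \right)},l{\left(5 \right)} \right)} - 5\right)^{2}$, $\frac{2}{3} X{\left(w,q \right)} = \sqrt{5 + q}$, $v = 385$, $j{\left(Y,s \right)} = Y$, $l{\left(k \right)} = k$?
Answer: $\frac{435}{8} - 15 \sqrt{10} \approx 6.9408$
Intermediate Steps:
$X{\left(w,q \right)} = \frac{3 \sqrt{5 + q}}{2}$
$H{\left(g,z \right)} = \left(-5 + \frac{3 \sqrt{10}}{2}\right)^{2}$ ($H{\left(g,z \right)} = \left(\frac{3 \sqrt{5 + 5}}{2} - 5\right)^{2} = \left(\frac{3 \sqrt{10}}{2} - 5\right)^{2} = \left(-5 + \frac{3 \sqrt{10}}{2}\right)^{2}$)
$K = \frac{55}{8}$ ($K = \frac{385}{47 + 9} = \frac{385}{56} = 385 \cdot \frac{1}{56} = \frac{55}{8} \approx 6.875$)
$K + H{\left(-124,127 \right)} = \frac{55}{8} + \left(\frac{95}{2} - 15 \sqrt{10}\right) = \frac{435}{8} - 15 \sqrt{10}$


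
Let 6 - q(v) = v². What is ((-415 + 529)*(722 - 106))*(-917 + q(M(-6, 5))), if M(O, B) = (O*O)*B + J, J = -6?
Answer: -2190075888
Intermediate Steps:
M(O, B) = -6 + B*O² (M(O, B) = (O*O)*B - 6 = O²*B - 6 = B*O² - 6 = -6 + B*O²)
q(v) = 6 - v²
((-415 + 529)*(722 - 106))*(-917 + q(M(-6, 5))) = ((-415 + 529)*(722 - 106))*(-917 + (6 - (-6 + 5*(-6)²)²)) = (114*616)*(-917 + (6 - (-6 + 5*36)²)) = 70224*(-917 + (6 - (-6 + 180)²)) = 70224*(-917 + (6 - 1*174²)) = 70224*(-917 + (6 - 1*30276)) = 70224*(-917 + (6 - 30276)) = 70224*(-917 - 30270) = 70224*(-31187) = -2190075888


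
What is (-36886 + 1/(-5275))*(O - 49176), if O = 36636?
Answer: 487990716708/1055 ≈ 4.6255e+8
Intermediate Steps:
(-36886 + 1/(-5275))*(O - 49176) = (-36886 + 1/(-5275))*(36636 - 49176) = (-36886 - 1/5275)*(-12540) = -194573651/5275*(-12540) = 487990716708/1055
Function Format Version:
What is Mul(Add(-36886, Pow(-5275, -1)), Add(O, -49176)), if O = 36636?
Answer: Rational(487990716708, 1055) ≈ 4.6255e+8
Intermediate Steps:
Mul(Add(-36886, Pow(-5275, -1)), Add(O, -49176)) = Mul(Add(-36886, Pow(-5275, -1)), Add(36636, -49176)) = Mul(Add(-36886, Rational(-1, 5275)), -12540) = Mul(Rational(-194573651, 5275), -12540) = Rational(487990716708, 1055)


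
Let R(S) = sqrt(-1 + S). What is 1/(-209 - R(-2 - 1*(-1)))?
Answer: I/(sqrt(2) - 209*I) ≈ -0.0047845 + 3.2374e-5*I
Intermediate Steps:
1/(-209 - R(-2 - 1*(-1))) = 1/(-209 - sqrt(-1 + (-2 - 1*(-1)))) = 1/(-209 - sqrt(-1 + (-2 + 1))) = 1/(-209 - sqrt(-1 - 1)) = 1/(-209 - sqrt(-2)) = 1/(-209 - I*sqrt(2))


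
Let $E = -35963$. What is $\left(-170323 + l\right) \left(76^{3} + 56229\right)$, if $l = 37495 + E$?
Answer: $-83586147155$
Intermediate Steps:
$l = 1532$ ($l = 37495 - 35963 = 1532$)
$\left(-170323 + l\right) \left(76^{3} + 56229\right) = \left(-170323 + 1532\right) \left(76^{3} + 56229\right) = - 168791 \left(438976 + 56229\right) = \left(-168791\right) 495205 = -83586147155$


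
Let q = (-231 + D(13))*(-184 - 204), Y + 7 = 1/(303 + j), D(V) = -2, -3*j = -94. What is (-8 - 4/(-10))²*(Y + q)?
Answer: 130924872136/25075 ≈ 5.2213e+6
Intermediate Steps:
j = 94/3 (j = -⅓*(-94) = 94/3 ≈ 31.333)
Y = -7018/1003 (Y = -7 + 1/(303 + 94/3) = -7 + 1/(1003/3) = -7 + 3/1003 = -7018/1003 ≈ -6.9970)
q = 90404 (q = (-231 - 2)*(-184 - 204) = -233*(-388) = 90404)
(-8 - 4/(-10))²*(Y + q) = (-8 - 4/(-10))²*(-7018/1003 + 90404) = (-8 - 4*(-⅒))²*(90668194/1003) = (-8 + ⅖)²*(90668194/1003) = (-38/5)²*(90668194/1003) = (1444/25)*(90668194/1003) = 130924872136/25075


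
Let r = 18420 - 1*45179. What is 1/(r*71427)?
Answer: -1/1911315093 ≈ -5.2320e-10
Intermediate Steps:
r = -26759 (r = 18420 - 45179 = -26759)
1/(r*71427) = 1/(-26759*71427) = -1/26759*1/71427 = -1/1911315093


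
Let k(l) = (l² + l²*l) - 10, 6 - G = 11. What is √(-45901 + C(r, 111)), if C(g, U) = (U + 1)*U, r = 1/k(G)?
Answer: I*√33469 ≈ 182.95*I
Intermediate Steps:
G = -5 (G = 6 - 1*11 = 6 - 11 = -5)
k(l) = -10 + l² + l³ (k(l) = (l² + l³) - 10 = -10 + l² + l³)
r = -1/110 (r = 1/(-10 + (-5)² + (-5)³) = 1/(-10 + 25 - 125) = 1/(-110) = -1/110 ≈ -0.0090909)
C(g, U) = U*(1 + U) (C(g, U) = (1 + U)*U = U*(1 + U))
√(-45901 + C(r, 111)) = √(-45901 + 111*(1 + 111)) = √(-45901 + 111*112) = √(-45901 + 12432) = √(-33469) = I*√33469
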